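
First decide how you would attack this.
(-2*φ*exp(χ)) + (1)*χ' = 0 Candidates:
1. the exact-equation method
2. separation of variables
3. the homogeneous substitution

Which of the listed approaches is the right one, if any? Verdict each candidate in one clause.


Best approach: separation of variables — one side of the product carries the independent variable, the other the unknown — the textbook separation shape.
- the exact-equation method: the cross partial derivatives disagree, so no single potential exists.
- separation of variables — applies; the problem has the shape this method handles.
- the homogeneous substitution: the ratio of the variables does not determine the slope.


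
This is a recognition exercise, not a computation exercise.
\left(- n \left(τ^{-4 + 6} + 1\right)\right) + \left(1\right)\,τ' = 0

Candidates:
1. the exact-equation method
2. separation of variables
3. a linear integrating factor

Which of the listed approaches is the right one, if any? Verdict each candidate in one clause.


Diagnosis: separation of variables — all dependence on the two variables factors apart, the defining separable shape.
- the exact-equation method: the cross partial derivatives disagree, so no single potential exists.
- separation of variables: applies; the problem has the shape this method handles.
- a linear integrating factor — a nonlinear term in the unknown puts this outside the integrating-factor template.


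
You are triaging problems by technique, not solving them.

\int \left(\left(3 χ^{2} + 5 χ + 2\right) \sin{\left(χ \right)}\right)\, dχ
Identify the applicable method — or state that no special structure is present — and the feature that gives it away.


Best approach: integration by parts — differentiate 3 χ^{2} + 5 χ + 2, integrate \sin{\left(χ \right)}: each pass lowers the polynomial degree, so parts terminates.


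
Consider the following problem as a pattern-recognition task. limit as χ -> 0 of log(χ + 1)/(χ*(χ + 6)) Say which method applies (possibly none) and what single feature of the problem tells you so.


Method: l'Hôpital's rule (0/0) — substituting 0 gives 0 over 0; differentiate top and bottom once and re-evaluate. Expanding numerator and denominator to first order gives the same value — the rule automates exactly that.


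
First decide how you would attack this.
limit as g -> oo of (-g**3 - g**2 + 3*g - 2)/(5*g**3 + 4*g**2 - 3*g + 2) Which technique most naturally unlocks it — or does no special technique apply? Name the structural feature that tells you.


Verdict: dominant-term comparison — divide through by the highest power of g; every lower-order term dies and the dominant terms decide the limit. As a single quotient, the ∞/∞ shape would yield to repeated differentiation as well — the growth comparison gets there in one look.


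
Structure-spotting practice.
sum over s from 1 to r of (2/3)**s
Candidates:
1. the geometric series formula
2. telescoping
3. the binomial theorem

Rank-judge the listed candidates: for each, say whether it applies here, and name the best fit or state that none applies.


Diagnosis: the geometric series formula — term-over-term division gives 2/3 every time — index-free ratio, geometric sum formula applies.
- the geometric series formula: applicable, and directly so.
- telescoping — in the displayed form, no term reappears at a neighboring index to cancel against.
- the binomial theorem: the terms lack the binomial-coefficient-weighted complementary-power pattern of an expansion.


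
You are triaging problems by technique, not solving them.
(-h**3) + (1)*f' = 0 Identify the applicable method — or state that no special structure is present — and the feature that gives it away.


Best approach: no special technique — solved for the derivative, f never appears on the right — this is a direct integration in h, not a differential-equations problem at heart.


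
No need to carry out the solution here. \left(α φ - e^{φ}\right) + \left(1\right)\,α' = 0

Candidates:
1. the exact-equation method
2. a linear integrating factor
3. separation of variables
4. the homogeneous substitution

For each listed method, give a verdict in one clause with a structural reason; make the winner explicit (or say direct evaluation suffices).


Verdict: a linear integrating factor — linear in the unknown with genuine forcing: multiply through by the exponential of the integrated coefficient and the left side closes into one derivative.
- the exact-equation method: no potential function has this form as its differential, as written.
- a linear integrating factor: yes — fits the structure here.
- separation of variables: the two dependences are entangled, not a clean product of one-variable pieces.
- the homogeneous substitution — the ratio substitution does not collapse this equation.


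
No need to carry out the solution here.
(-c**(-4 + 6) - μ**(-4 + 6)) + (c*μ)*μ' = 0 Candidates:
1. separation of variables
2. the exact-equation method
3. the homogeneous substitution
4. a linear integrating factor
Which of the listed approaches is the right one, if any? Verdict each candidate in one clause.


Method: the homogeneous substitution — the slope's numerator and denominator have matching total degree, so it depends only on μ/c and the ratio substitution collapses it. Rearranged, this also fits the Bernoulli template directly; the homogeneous substitution reads the structure without the rearrangement.
- separation of variables — the two dependences are entangled, not a clean product of one-variable pieces.
- the exact-equation method — exactness fails on the nose — the mixed partials do not match.
- the homogeneous substitution: yes, a natural case for it.
- a linear integrating factor: a nonlinear term in the unknown puts this outside the integrating-factor template.


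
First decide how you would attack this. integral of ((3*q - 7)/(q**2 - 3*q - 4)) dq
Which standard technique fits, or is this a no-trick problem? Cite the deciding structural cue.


Technique: partial fractions — rational integrand, reducible denominator q**2 - 3*q - 4: decompose first, integrate second.


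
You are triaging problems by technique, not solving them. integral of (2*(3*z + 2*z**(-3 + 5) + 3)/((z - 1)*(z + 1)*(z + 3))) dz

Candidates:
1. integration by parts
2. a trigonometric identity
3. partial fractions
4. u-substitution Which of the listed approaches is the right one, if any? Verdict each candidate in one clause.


Diagnosis: partial fractions — a proper rational integrand whose denominator splits into simpler factors — decompose into partial fractions first.
- integration by parts — the integrand does not split as a nonconstant polynomial times an exp, sine, cosine of a linear argument, or logarithm — no polynomial-kernel parts product to differentiate one side of.
- a trigonometric identity — no sine or cosine appears, so there is nothing for a trigonometric identity to act on.
- partial fractions: applicable, and directly so.
- u-substitution — no subexpression of the integrand serves as a whole-integral substitution inner — individual terms may offer their own, but none carries its derivative as a factor of the full integrand; a working change of variable would have to be constructed from outside the expression.


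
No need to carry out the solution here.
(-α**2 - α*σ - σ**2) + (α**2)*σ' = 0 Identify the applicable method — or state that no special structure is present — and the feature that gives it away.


Verdict: the homogeneous substitution — solved for the derivative, the right side is unchanged under scaling α and σ together — it depends only on the ratio σ/α, so substitute a single ratio variable.


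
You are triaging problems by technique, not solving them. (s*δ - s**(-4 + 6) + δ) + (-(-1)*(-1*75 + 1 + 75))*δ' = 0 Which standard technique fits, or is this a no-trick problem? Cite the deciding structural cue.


Diagnosis: a linear integrating factor — the unknown enters only to the first power against a nonzero forcing term — the integrating-factor template applies directly.


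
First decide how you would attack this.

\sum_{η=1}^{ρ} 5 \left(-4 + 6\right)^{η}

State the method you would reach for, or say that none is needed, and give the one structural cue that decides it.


Technique: the geometric series formula — consecutive terms stand in a fixed index-free ratio — the geometric sum formula closes it.


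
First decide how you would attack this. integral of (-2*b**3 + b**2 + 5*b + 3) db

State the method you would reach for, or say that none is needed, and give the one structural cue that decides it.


Diagnosis: no special technique — the integrand is a sum of constant multiples of powers of b — integrate term by term.


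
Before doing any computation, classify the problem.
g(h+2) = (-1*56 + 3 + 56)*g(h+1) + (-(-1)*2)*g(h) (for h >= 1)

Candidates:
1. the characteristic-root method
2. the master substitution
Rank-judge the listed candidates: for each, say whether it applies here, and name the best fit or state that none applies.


Diagnosis: the characteristic-root method — every coefficient is a fixed number and the forcing is zero — substitute r^h and read off the root equation.
- the characteristic-root method — yes — fits the structure here.
- the master substitution — the recursion shifts the index rather than dividing it.


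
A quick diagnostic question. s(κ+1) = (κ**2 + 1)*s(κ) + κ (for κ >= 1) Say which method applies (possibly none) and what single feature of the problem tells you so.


Verdict: a summation factor — first-order, linear, moving coefficient κ**2 + 1: the discrete analogue of an integrating factor handles it.


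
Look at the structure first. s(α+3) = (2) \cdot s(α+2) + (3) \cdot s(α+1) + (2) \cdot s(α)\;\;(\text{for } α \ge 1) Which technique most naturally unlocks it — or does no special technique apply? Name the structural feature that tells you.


Best approach: the characteristic-root method — try a geometric ansatz r^α: constant coefficients turn the recurrence into one polynomial equation in r.


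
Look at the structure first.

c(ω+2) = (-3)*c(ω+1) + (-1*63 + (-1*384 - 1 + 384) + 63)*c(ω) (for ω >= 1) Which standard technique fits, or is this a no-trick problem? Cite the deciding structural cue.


Best approach: the characteristic-root method — the recurrence is linear and homogeneous with constant coefficients, so the ansatz r^ω turns it into a polynomial equation for r.


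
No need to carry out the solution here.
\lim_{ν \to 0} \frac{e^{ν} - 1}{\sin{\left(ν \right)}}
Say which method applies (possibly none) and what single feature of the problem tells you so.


Method: l'Hôpital's rule (0/0) — plug in 0: top and bottom both hit zero, so differentiate each and retry. Known elementary limits would finish this too — the rule just bypasses the case analysis.


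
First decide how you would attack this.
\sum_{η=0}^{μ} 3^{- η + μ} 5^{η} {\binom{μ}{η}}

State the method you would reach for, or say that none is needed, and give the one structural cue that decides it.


Best approach: the binomial theorem — binomial coefficients against complementary powers of 5 and 3: recognize the binomial expansion and resum.


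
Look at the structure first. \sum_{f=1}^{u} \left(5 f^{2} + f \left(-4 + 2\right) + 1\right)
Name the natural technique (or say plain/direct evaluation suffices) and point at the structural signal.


Method: no special technique — Faulhaber territory: sum each constant-multiple power of f with its closed-form formula, no trick required.


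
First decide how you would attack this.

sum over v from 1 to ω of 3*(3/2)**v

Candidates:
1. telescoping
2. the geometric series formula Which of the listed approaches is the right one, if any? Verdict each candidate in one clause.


Method: the geometric series formula — each summand is the previous one scaled by 3/2; that constant multiplier is itself the geometric structure.
- telescoping — in the displayed form, no term reappears at a neighboring index to cancel against.
- the geometric series formula — a fit — the right tool for this form.


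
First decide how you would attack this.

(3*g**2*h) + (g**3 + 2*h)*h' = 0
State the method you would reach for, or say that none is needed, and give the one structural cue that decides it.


Diagnosis: the exact-equation method — the compatibility test passes: the h-derivative of 3*g**2*h matches the g-derivative of g**3 + 2*h, so integrate a potential.


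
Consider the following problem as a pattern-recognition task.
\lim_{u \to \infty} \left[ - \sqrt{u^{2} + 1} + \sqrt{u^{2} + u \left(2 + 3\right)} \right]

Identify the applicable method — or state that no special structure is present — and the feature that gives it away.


Method: conjugate multiplication — divergence minus divergence hides a finite answer — expose it by pairing \sqrt{u^{2} + u \left(2 + 3\right)} - \sqrt{u^{2} + 1} with its conjugate.


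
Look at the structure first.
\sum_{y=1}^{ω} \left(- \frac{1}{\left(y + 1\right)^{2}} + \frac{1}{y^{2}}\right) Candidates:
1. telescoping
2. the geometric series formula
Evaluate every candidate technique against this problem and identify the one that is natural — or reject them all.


Diagnosis: telescoping — the piece each term subtracts is \frac{1}{y^{2}} advanced by one index, and it reappears with a plus sign leading the following term — the sum collapses to its boundary terms.
- telescoping: applicable, and directly so.
- the geometric series formula — dividing successive terms gives an index-dependent quantity, not a constant.


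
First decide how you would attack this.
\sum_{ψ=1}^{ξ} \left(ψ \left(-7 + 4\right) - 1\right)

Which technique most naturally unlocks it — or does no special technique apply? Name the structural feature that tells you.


Method: no special technique — the summand is a plain polynomial in ψ (expanding first if it arrives factored); standard power-sum formulas evaluate it term by term.


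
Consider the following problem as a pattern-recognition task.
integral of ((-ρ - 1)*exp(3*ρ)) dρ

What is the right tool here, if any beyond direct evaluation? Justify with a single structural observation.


Verdict: integration by parts — a polynomial factor -ρ - 1 multiplies exp(3*ρ); differentiating -ρ - 1 lowers its degree while exp(3*ρ) integrates cleanly, so parts wins.


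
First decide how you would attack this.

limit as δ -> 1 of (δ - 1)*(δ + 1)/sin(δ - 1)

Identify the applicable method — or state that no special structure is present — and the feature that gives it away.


Method: l'Hôpital's rule (0/0) — numerator and denominator both vanish at 1 — a genuine 0/0 form, which is exactly when l'Hôpital applies. A local series expansion at the point resolves it as well; the rule is the packaged version of that step.


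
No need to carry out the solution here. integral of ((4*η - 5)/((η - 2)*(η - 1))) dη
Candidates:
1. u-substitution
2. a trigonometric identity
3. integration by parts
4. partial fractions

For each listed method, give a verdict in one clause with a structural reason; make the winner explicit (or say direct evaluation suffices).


Best approach: partial fractions — a proper rational integrand whose denominator splits into simpler factors — decompose into partial fractions first.
- u-substitution — no subexpression of the integrand serves as a whole-integral substitution inner — individual terms may offer their own, but none carries its derivative as a factor of the full integrand; a working change of variable would have to be constructed from outside the expression.
- a trigonometric identity — no sine or cosine appears, so there is nothing for a trigonometric identity to act on.
- integration by parts — there is no nonconstant-polynomial-times-kernel split with an exp, sine, cosine (degree-1 argument), or logarithm partner.
- partial fractions — applicable, and directly so.


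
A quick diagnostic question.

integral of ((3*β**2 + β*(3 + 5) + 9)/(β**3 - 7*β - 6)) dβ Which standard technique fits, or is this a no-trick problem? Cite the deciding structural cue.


Diagnosis: partial fractions — the denominator β**3 - 7*β - 6 factors, so the quotient decomposes into elementary partial fractions term by term.


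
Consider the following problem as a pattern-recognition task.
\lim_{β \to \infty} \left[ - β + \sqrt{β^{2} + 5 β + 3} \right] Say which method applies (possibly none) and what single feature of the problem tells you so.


Verdict: conjugate multiplication — an infinity-minus-infinity difference with a surviving radical — multiply by the conjugate to cancel the divergence.


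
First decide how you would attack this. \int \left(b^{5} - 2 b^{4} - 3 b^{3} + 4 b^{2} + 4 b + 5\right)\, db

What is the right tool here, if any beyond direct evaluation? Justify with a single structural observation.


Diagnosis: no special technique — a term-by-term power-rule job in b; no substitution or rearrangement earns its keep here.


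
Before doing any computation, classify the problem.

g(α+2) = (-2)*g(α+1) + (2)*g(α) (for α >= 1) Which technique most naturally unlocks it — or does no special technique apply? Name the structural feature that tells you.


Technique: the characteristic-root method — try a geometric ansatz r^α: constant coefficients turn the recurrence into one polynomial equation in r.


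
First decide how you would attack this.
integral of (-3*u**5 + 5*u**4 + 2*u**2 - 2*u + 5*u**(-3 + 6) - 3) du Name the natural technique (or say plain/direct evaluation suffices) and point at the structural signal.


Method: no special technique — every term is a constant multiple of a power of u; term-wise power-rule integration needs no preliminary transformation.


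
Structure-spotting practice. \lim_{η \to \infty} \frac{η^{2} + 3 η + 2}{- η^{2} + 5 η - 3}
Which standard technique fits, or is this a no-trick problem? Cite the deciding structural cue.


Technique: dominant-term comparison — divide by the highest power of η present: lower-order terms vanish and the dominant ratio remains. As a single quotient, the ∞/∞ shape would yield to repeated differentiation as well — the growth comparison gets there in one look.


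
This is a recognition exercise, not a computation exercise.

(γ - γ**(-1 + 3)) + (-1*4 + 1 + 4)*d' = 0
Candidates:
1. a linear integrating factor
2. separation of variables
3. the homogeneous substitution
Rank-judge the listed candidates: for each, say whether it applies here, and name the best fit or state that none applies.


Method: no special technique — with d absent the equation is not coupled at all: direct integration in γ.
- a linear integrating factor — with the unknown absent the integrating factor is a formality; direct integration is the working structure.
- separation of variables: separation is only trivially available — with the unknown absent from the slope this is a direct integration, not a separation problem.
- the homogeneous substitution — the slope is not a function of the ratio of the variables alone.


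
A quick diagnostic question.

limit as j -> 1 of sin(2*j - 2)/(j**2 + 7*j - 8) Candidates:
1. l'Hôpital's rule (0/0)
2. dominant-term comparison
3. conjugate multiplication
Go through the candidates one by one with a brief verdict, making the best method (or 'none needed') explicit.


Best approach: l'Hôpital's rule (0/0) — plug in 1: top and bottom both hit zero, so differentiate each and retry. Known elementary limits would finish this too — the rule just bypasses the case analysis.
- l'Hôpital's rule (0/0): applicable, and directly so.
- dominant-term comparison: no dominant power emerges to decide the limit by degree comparison.
- conjugate multiplication — no divergent radical difference is present for a conjugate pair to cancel.


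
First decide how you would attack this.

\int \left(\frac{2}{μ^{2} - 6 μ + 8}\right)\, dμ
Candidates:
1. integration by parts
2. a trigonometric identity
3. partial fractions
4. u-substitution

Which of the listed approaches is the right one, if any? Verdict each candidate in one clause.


Technique: partial fractions — the bottom, μ^{2} - 6 μ + 8, comes apart into simple factors, and a proper rational function over split factors decomposes.
- integration by parts: there is no nonconstant-polynomial-times-kernel split with an exp, sine, cosine (degree-1 argument), or logarithm partner.
- a trigonometric identity: there is no trigonometric structure at all — the integrand carries no sine or cosine to rewrite.
- partial fractions — a fit — the right tool for this form.
- u-substitution: no subexpression of the integrand serves as a whole-integral substitution inner — individual terms may offer their own, but none carries its derivative as a factor of the full integrand; a working change of variable would have to be constructed from outside the expression.


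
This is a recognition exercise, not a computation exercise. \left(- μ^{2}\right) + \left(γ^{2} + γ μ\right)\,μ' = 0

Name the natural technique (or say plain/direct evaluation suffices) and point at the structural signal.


Verdict: the homogeneous substitution — the slope's numerator and denominator have matching total degree, so it depends only on μ/γ and the ratio substitution collapses it. With the right rearrangement (exchanging the roles of the variables where needed), this also fits a Bernoulli template; the homogeneous substitution reads the structure directly.


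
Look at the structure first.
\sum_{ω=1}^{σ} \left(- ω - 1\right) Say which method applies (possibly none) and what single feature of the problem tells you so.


Best approach: no special technique — every summand is a constant multiple of a power of ω — apply the standard power-sum identities one degree at a time.


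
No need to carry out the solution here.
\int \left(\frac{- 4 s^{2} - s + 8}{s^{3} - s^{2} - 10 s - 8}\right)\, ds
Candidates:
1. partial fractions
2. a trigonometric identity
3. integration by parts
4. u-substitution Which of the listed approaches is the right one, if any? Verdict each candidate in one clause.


Diagnosis: partial fractions — the factorization of s^{3} - s^{2} - 10 s - 8 is the whole battle; after it, each term is a table integral.
- partial fractions — applicable, and directly so.
- a trigonometric identity — no sine or cosine appears, so there is nothing for a trigonometric identity to act on.
- integration by parts: there is no nonconstant-polynomial-times-kernel split with an exp, sine, cosine (degree-1 argument), or logarithm partner.
- u-substitution: no subexpression of the integrand serves as a whole-integral substitution inner — individual terms may offer their own, but none carries its derivative as a factor of the full integrand; a working change of variable would have to be constructed from outside the expression.


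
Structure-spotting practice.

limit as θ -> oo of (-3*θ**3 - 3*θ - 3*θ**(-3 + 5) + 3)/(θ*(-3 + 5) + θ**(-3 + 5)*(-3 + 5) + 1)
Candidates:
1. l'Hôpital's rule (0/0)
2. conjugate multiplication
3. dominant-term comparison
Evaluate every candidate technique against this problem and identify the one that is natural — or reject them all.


Technique: dominant-term comparison — growth-rate triage: the leading powers of θ decide the limit, everything else is noise.
- l'Hôpital's rule (0/0): no 0/0 form appears: written as one quotient, top and bottom both grow without bound, and the ratio is decided by their leading terms.
- conjugate multiplication: no difference of divergent radicals appears, so rationalizing has nothing to cancel.
- dominant-term comparison — applies; the problem has the shape this method handles.


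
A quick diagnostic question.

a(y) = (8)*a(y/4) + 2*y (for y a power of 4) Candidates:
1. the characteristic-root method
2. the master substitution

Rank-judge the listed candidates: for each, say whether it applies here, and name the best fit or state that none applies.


Diagnosis: the master substitution — divide-the-index recursion (y/4 inside the call) straightens out once the index is rewritten as 4^m.
- the characteristic-root method — a divided-index call is not the fixed-shift linear shape that characteristic roots solve.
- the master substitution: yes — fits the structure here.


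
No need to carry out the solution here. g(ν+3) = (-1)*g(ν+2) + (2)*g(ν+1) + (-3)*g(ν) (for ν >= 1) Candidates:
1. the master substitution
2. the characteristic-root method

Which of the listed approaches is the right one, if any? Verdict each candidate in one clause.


Technique: the characteristic-root method — shift-invariance with fixed coefficients calls for exponential trials; the characteristic polynomial finds every r^ν.
- the master substitution: this is shift-type recursion, outside the divide-and-conquer template.
- the characteristic-root method: yes, a natural case for it.


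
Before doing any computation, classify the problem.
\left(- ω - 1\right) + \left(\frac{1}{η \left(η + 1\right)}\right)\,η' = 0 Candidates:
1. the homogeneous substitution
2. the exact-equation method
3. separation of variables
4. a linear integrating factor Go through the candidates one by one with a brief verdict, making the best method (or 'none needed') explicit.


Technique: separation of variables — solved for the derivative, the right side splits multiplicatively into a function of each variable alone — divide and integrate each side. A Bernoulli rewrite would carry it as the equation stands — separating the variables needs no rearrangement either.
- the homogeneous substitution: the slope is not a function of the ratio of the variables alone.
- the exact-equation method: with no real cross-dependence between the variables, the exact-equation machinery is a detour rather than the natural reading.
- separation of variables — a fit — the right tool for this form.
- a linear integrating factor: a nonlinear term in the unknown puts this outside the integrating-factor template.


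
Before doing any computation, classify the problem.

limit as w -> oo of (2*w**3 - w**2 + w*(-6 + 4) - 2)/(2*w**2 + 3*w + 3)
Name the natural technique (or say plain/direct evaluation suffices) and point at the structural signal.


Verdict: dominant-term comparison — growth-rate triage: the leading powers of w decide the limit, everything else is noise. As a single quotient, the ∞/∞ shape would yield to repeated differentiation as well — the growth comparison gets there in one look.


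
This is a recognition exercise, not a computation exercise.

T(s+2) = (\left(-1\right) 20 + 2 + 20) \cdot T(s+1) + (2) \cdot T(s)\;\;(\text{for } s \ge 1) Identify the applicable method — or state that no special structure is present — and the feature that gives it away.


Verdict: the characteristic-root method — no index-dependence in the weights and nothing inhomogeneous: classic characteristic-equation setup.


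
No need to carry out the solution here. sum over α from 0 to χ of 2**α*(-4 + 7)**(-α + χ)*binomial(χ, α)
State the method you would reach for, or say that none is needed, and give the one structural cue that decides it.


Technique: the binomial theorem — binomial(χ, α) weighting matched powers of 2 and (-4 + 7) is the expanded form of (2 + (-4 + 7))^χ — fold it back up.


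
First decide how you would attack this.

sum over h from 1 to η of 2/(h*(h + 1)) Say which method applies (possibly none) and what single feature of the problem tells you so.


Verdict: telescoping — one partial-fraction pass turns 2/(h*(h + 1)) into a shifted difference, and shifted differences telescope.


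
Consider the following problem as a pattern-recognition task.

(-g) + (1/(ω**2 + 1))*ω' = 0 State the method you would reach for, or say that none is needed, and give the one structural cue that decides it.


Verdict: separation of variables — separating collects all ω-dependence with the derivative and leaves all g-dependence opposite: variables separate. The cross-partial test also passes here (vacuously, each side single-variable); the potential-function route would work, separation is simply more immediate.


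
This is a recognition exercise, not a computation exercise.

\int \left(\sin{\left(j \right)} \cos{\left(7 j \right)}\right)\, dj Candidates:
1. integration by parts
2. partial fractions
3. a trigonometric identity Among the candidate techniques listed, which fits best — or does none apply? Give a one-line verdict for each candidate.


Method: a trigonometric identity — \sin{\left(j \right)} \cos{\left(7 j \right)} mixes two frequencies; the product-to-sum identity splits it into single-frequency sinusoids.
- integration by parts: not the natural route: no polynomial-kernel product appears — a recursive parts reduction of the trigonometric product exists, but the identity rewrite is direct.
- partial fractions — the expression is not a ratio of polynomials that decomposes further.
- a trigonometric identity — yes — fits the structure here.


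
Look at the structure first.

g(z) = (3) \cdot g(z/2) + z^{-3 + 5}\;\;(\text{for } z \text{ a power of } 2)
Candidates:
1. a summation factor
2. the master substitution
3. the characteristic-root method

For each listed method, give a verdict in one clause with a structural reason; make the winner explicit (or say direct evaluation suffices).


Best approach: the master substitution — the argument shrinks by the factor 2, so measure the index on a logarithmic scale and the recursion becomes a shift.
- a summation factor: a divided-index call is outside the fixed-shift first-order family a summation factor normalizes.
- the master substitution — yes — fits the structure here.
- the characteristic-root method: the recursion divides its index rather than shifting it — outside the constant-shift family the root method covers.


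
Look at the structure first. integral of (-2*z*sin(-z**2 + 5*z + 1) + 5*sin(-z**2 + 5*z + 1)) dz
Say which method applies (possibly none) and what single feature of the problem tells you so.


Method: u-substitution — collected, the integrand has one factor that is, up to a constant, the derivative of an inner expression the rest depends on — substitute for that inner expression.


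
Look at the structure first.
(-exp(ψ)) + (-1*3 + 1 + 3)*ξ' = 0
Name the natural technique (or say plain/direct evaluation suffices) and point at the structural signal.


Verdict: no special technique — solved for the derivative, ξ never appears on the right — this is a direct integration in ψ, not a differential-equations problem at heart.


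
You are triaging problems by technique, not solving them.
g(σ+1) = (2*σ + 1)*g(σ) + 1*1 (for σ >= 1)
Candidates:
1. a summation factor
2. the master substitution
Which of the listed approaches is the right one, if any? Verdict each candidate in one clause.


Method: a summation factor — normalize by the running product of 2*σ + 1: the left side becomes a difference, and differences sum.
- a summation factor — yes, a natural case for it.
- the master substitution — with no divided-index recursive call, reindexing by powers of a base buys nothing.


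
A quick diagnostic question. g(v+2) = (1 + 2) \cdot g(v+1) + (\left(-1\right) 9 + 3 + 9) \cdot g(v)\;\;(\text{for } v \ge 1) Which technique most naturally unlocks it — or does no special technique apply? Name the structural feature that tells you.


Best approach: the characteristic-root method — linear, homogeneous, constant coefficients: solutions of the form r^v exist — find the roots of the characteristic polynomial.


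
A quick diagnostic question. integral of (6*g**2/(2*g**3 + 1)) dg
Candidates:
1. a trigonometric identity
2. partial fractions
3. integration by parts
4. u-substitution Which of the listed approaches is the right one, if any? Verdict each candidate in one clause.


Technique: u-substitution — viewed as a product, the integrand is a composition evaluated at 2*g**3 + 1 times (a constant multiple of) that inner expression's derivative, so u = 2*g**3 + 1 makes it elementary.
- a trigonometric identity — no sine or cosine appears, so there is nothing for a trigonometric identity to act on.
- partial fractions: the denominator is irreducible over the rationals — no rational-coefficient split into simpler fractions exists.
- integration by parts: no split into a nonconstant polynomial times one of the standard kernels — exp, sine, or cosine of a linear argument, or a logarithm — applies here.
- u-substitution: yes, a natural case for it.


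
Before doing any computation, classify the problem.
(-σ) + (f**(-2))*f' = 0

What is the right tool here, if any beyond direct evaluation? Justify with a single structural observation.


Verdict: separation of variables — separating collects all f-dependence with the derivative and leaves all σ-dependence opposite: variables separate. An exactness check succeeds on this form as well — separation and the potential function arrive at the same answer, separation more directly.


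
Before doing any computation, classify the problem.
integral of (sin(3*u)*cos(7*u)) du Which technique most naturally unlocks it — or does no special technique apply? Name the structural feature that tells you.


Diagnosis: a trigonometric identity — sin(3*u)*cos(7*u) is a beat pattern — rewrite the product as a sum of single-frequency waves before integrating.


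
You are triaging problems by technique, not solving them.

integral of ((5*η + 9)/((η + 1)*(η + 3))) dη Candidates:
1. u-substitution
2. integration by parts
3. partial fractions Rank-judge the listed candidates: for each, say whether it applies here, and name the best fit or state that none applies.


Best approach: partial fractions — the bottom factors while the top stays lower-degree — split into simple fractions and integrate piece by piece.
- u-substitution: no subexpression of the integrand pairs with its own derivative as a factor — individual terms may offer their own substitutions, but any change of variable covering the whole integral would have to be constructed from outside the expression.
- integration by parts: there is no nonconstant-polynomial-times-kernel split with an exp, sine, cosine (degree-1 argument), or logarithm partner.
- partial fractions — applies; the problem has the shape this method handles.


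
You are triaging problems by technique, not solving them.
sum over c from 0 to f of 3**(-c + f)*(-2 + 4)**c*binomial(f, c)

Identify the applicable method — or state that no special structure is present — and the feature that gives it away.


Verdict: the binomial theorem — the summand is term c of a binomial expansion in (-2 + 4) and 3; the whole sum is a single power.


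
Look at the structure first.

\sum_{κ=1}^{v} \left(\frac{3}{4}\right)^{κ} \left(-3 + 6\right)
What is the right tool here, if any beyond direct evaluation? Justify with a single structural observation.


Diagnosis: the geometric series formula — each term is \frac{3}{4} times the previous one, so the geometric-series formula applies directly.


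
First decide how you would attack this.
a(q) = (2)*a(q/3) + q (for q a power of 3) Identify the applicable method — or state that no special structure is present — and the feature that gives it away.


Best approach: the master substitution — divide-the-index recursion (q/3 inside the call) straightens out once the index is rewritten as 3^m.


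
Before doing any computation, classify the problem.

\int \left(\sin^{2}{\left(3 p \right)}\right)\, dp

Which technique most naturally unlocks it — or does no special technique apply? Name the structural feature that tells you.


Diagnosis: a trigonometric identity — an even power like \sin^{2}{\left(3 p \right)} flattens under the half-angle identity into first-degree cosines you can integrate directly.


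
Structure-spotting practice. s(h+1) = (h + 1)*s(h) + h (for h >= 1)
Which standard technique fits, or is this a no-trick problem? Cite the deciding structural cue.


Technique: a summation factor — it is first-order linear but the coefficient h + 1 depends on the index, so multiply through by a summation factor to telescope it.


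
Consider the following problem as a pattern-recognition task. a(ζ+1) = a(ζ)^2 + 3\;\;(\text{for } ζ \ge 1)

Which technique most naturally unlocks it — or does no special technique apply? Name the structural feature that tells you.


Technique: no special technique — a nonlinear dependence on earlier terms breaks linearity, and with it every superposition-based closed form.


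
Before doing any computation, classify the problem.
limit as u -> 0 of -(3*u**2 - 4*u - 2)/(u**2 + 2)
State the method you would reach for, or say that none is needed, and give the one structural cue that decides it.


Verdict: no special technique — no vanishing denominator and no indeterminate clash at the point — evaluation is immediate.


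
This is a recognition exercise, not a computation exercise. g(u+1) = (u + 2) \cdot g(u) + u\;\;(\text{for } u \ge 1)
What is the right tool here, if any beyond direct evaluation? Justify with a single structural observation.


Method: a summation factor — one step of memory with a weight u + 2 that changes as the index grows — the summation-factor construction is built for this.


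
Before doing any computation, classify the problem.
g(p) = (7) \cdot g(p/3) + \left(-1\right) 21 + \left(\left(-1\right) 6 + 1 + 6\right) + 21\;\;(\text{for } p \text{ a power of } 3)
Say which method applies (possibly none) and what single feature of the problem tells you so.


Verdict: the master substitution — treat m = log base 3 of p as the new clock: one recursion step advances m by one while p scales by 3.


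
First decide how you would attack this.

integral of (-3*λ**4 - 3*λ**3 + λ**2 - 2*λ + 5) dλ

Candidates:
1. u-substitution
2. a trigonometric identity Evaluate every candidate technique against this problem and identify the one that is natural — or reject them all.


Method: no special technique — scan for structure and find none: constant multiples of powers of λ, integrate directly.
- u-substitution: any workable substitution here is cosmetic — the integrand is already in directly integrable form.
- a trigonometric identity: with no trigonometric functions present, identity rewriting has no target.


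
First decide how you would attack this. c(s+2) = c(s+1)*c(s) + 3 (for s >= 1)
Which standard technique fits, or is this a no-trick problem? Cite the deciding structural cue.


Diagnosis: no special technique — the recurrence is nonlinear in the sequence values; study it directly, no linear machinery applies.


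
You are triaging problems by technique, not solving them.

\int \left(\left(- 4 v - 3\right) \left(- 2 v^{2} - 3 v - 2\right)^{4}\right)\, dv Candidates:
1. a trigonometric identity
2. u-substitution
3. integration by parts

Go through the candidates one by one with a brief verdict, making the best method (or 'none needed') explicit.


Best approach: u-substitution — everything non-trivial happens through the inner expression - 2 v^{2} - 3 v - 2, and its derivative accounts for the remaining factor up to a constant, so set u = - 2 v^{2} - 3 v - 2. Expanding everything out would also get there; the substitution is the systematic route.
- a trigonometric identity: no sine or cosine appears, so there is nothing for a trigonometric identity to act on.
- u-substitution: yes, a natural case for it.
- integration by parts: parts would only shuffle a directly integrable integrand.


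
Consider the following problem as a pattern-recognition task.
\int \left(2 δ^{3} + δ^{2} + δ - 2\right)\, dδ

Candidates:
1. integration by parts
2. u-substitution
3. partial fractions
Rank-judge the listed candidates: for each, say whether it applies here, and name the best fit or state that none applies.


Best approach: no special technique — the integrand is a sum of constant multiples of powers of δ — integrate term by term.
- integration by parts — splitting off a factor buys nothing — the integrand integrates directly without parts.
- u-substitution — no substitution does more than relabel what direct integration already handles.
- partial fractions: the expression is not a ratio of polynomials that decomposes further.
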